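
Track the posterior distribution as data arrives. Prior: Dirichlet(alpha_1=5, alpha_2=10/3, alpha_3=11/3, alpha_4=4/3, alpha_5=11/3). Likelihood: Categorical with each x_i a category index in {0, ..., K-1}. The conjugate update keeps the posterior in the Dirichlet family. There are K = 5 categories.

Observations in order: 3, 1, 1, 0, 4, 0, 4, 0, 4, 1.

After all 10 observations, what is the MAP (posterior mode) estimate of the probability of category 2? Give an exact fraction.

4/33

obs 1: x=3 → posterior Dirichlet(5, 10/3, 11/3, 7/3, 11/3)
obs 2: x=1 → posterior Dirichlet(5, 13/3, 11/3, 7/3, 11/3)
obs 3: x=1 → posterior Dirichlet(5, 16/3, 11/3, 7/3, 11/3)
obs 4: x=0 → posterior Dirichlet(6, 16/3, 11/3, 7/3, 11/3)
obs 5: x=4 → posterior Dirichlet(6, 16/3, 11/3, 7/3, 14/3)
obs 6: x=0 → posterior Dirichlet(7, 16/3, 11/3, 7/3, 14/3)
obs 7: x=4 → posterior Dirichlet(7, 16/3, 11/3, 7/3, 17/3)
obs 8: x=0 → posterior Dirichlet(8, 16/3, 11/3, 7/3, 17/3)
obs 9: x=4 → posterior Dirichlet(8, 16/3, 11/3, 7/3, 20/3)
obs 10: x=1 → posterior Dirichlet(8, 19/3, 11/3, 7/3, 20/3)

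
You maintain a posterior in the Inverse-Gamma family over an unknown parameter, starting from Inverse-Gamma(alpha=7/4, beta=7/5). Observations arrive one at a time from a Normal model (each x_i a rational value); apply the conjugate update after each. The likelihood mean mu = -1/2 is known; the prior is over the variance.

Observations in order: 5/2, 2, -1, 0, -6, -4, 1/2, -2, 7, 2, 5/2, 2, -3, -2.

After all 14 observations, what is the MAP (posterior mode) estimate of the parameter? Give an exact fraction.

3011/390

obs 1: x=5/2 → posterior Inverse-Gamma(9/4, 59/10)
obs 2: x=2 → posterior Inverse-Gamma(11/4, 361/40)
obs 3: x=-1 → posterior Inverse-Gamma(13/4, 183/20)
obs 4: x=0 → posterior Inverse-Gamma(15/4, 371/40)
obs 5: x=-6 → posterior Inverse-Gamma(17/4, 122/5)
obs 6: x=-4 → posterior Inverse-Gamma(19/4, 1221/40)
obs 7: x=1/2 → posterior Inverse-Gamma(21/4, 1241/40)
obs 8: x=-2 → posterior Inverse-Gamma(23/4, 643/20)
obs 9: x=7 → posterior Inverse-Gamma(25/4, 2411/40)
obs 10: x=2 → posterior Inverse-Gamma(27/4, 317/5)
obs 11: x=5/2 → posterior Inverse-Gamma(29/4, 679/10)
obs 12: x=2 → posterior Inverse-Gamma(31/4, 2841/40)
obs 13: x=-3 → posterior Inverse-Gamma(33/4, 1483/20)
obs 14: x=-2 → posterior Inverse-Gamma(35/4, 3011/40)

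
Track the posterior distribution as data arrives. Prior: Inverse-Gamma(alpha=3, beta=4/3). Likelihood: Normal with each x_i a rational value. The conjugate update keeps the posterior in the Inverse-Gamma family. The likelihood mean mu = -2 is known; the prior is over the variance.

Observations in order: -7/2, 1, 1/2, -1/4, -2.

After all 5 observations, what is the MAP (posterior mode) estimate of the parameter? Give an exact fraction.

1115/624

obs 1: x=-7/2 → posterior Inverse-Gamma(7/2, 59/24)
obs 2: x=1 → posterior Inverse-Gamma(4, 167/24)
obs 3: x=1/2 → posterior Inverse-Gamma(9/2, 121/12)
obs 4: x=-1/4 → posterior Inverse-Gamma(5, 1115/96)
obs 5: x=-2 → posterior Inverse-Gamma(11/2, 1115/96)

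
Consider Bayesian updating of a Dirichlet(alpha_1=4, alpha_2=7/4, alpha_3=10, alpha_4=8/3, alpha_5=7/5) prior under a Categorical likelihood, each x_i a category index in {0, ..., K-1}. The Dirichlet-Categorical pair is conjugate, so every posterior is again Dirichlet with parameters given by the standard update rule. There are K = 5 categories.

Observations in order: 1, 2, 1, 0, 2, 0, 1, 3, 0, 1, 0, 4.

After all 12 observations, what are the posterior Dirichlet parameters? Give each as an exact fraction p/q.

alpha_1=8, alpha_2=23/4, alpha_3=12, alpha_4=11/3, alpha_5=12/5

obs 1: x=1 → posterior Dirichlet(4, 11/4, 10, 8/3, 7/5)
obs 2: x=2 → posterior Dirichlet(4, 11/4, 11, 8/3, 7/5)
obs 3: x=1 → posterior Dirichlet(4, 15/4, 11, 8/3, 7/5)
obs 4: x=0 → posterior Dirichlet(5, 15/4, 11, 8/3, 7/5)
obs 5: x=2 → posterior Dirichlet(5, 15/4, 12, 8/3, 7/5)
obs 6: x=0 → posterior Dirichlet(6, 15/4, 12, 8/3, 7/5)
obs 7: x=1 → posterior Dirichlet(6, 19/4, 12, 8/3, 7/5)
obs 8: x=3 → posterior Dirichlet(6, 19/4, 12, 11/3, 7/5)
obs 9: x=0 → posterior Dirichlet(7, 19/4, 12, 11/3, 7/5)
obs 10: x=1 → posterior Dirichlet(7, 23/4, 12, 11/3, 7/5)
obs 11: x=0 → posterior Dirichlet(8, 23/4, 12, 11/3, 7/5)
obs 12: x=4 → posterior Dirichlet(8, 23/4, 12, 11/3, 12/5)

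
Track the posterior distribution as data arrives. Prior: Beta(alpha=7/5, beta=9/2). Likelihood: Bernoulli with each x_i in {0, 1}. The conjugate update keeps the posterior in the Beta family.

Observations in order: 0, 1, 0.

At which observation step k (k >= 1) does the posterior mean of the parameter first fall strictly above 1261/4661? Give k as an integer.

k = 2

obs 1: x=0 → posterior Beta(7/5, 11/2)
obs 2: x=1 → posterior Beta(12/5, 11/2)
obs 3: x=0 → posterior Beta(12/5, 13/2)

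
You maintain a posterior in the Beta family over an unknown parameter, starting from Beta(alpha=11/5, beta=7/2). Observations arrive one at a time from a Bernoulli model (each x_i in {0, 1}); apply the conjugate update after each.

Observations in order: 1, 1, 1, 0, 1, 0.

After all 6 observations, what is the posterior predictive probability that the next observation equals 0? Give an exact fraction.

obs 1: x=1 → posterior Beta(16/5, 7/2)
obs 2: x=1 → posterior Beta(21/5, 7/2)
obs 3: x=1 → posterior Beta(26/5, 7/2)
obs 4: x=0 → posterior Beta(26/5, 9/2)
obs 5: x=1 → posterior Beta(31/5, 9/2)
obs 6: x=0 → posterior Beta(31/5, 11/2)

55/117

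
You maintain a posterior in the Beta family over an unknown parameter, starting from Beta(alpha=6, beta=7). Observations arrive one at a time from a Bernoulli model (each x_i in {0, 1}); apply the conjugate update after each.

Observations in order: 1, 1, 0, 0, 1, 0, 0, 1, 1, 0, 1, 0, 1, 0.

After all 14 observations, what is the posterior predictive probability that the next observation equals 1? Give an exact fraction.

obs 1: x=1 → posterior Beta(7, 7)
obs 2: x=1 → posterior Beta(8, 7)
obs 3: x=0 → posterior Beta(8, 8)
obs 4: x=0 → posterior Beta(8, 9)
obs 5: x=1 → posterior Beta(9, 9)
obs 6: x=0 → posterior Beta(9, 10)
obs 7: x=0 → posterior Beta(9, 11)
obs 8: x=1 → posterior Beta(10, 11)
obs 9: x=1 → posterior Beta(11, 11)
obs 10: x=0 → posterior Beta(11, 12)
obs 11: x=1 → posterior Beta(12, 12)
obs 12: x=0 → posterior Beta(12, 13)
obs 13: x=1 → posterior Beta(13, 13)
obs 14: x=0 → posterior Beta(13, 14)

13/27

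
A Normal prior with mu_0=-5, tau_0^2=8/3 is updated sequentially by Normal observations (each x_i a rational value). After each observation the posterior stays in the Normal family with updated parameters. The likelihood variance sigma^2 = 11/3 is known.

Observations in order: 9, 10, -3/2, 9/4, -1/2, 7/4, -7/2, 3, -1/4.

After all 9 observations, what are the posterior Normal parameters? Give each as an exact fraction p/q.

mu_0=107/83, tau_0^2=88/249

obs 1: x=9 → posterior Normal(17/19, 88/57)
obs 2: x=10 → posterior Normal(97/27, 88/81)
obs 3: x=-3/2 → posterior Normal(17/7, 88/105)
obs 4: x=9/4 → posterior Normal(103/43, 88/129)
obs 5: x=-1/2 → posterior Normal(33/17, 88/153)
obs 6: x=7/4 → posterior Normal(113/59, 88/177)
obs 7: x=-7/2 → posterior Normal(85/67, 88/201)
obs 8: x=3 → posterior Normal(109/75, 88/225)
obs 9: x=-1/4 → posterior Normal(107/83, 88/249)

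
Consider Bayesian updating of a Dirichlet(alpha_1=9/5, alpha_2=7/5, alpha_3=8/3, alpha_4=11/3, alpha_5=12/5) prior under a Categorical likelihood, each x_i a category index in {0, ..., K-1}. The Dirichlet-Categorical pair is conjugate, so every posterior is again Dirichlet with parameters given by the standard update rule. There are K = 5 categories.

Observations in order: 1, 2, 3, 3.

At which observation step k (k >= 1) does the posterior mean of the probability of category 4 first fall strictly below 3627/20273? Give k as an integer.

obs 1: x=1 → posterior Dirichlet(9/5, 12/5, 8/3, 11/3, 12/5)
obs 2: x=2 → posterior Dirichlet(9/5, 12/5, 11/3, 11/3, 12/5)
obs 3: x=3 → posterior Dirichlet(9/5, 12/5, 11/3, 14/3, 12/5)
obs 4: x=3 → posterior Dirichlet(9/5, 12/5, 11/3, 17/3, 12/5)

k = 2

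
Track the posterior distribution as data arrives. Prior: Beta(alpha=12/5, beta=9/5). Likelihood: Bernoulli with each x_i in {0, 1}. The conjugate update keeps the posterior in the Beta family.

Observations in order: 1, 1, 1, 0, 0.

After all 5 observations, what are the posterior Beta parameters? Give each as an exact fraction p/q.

obs 1: x=1 → posterior Beta(17/5, 9/5)
obs 2: x=1 → posterior Beta(22/5, 9/5)
obs 3: x=1 → posterior Beta(27/5, 9/5)
obs 4: x=0 → posterior Beta(27/5, 14/5)
obs 5: x=0 → posterior Beta(27/5, 19/5)

alpha=27/5, beta=19/5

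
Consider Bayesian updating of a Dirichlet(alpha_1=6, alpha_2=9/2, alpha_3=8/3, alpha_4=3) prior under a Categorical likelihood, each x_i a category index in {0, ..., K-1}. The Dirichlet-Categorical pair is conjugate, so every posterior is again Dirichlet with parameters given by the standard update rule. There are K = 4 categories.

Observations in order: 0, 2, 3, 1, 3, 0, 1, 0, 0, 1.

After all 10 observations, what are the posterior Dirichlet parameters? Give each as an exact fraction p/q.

alpha_1=10, alpha_2=15/2, alpha_3=11/3, alpha_4=5

obs 1: x=0 → posterior Dirichlet(7, 9/2, 8/3, 3)
obs 2: x=2 → posterior Dirichlet(7, 9/2, 11/3, 3)
obs 3: x=3 → posterior Dirichlet(7, 9/2, 11/3, 4)
obs 4: x=1 → posterior Dirichlet(7, 11/2, 11/3, 4)
obs 5: x=3 → posterior Dirichlet(7, 11/2, 11/3, 5)
obs 6: x=0 → posterior Dirichlet(8, 11/2, 11/3, 5)
obs 7: x=1 → posterior Dirichlet(8, 13/2, 11/3, 5)
obs 8: x=0 → posterior Dirichlet(9, 13/2, 11/3, 5)
obs 9: x=0 → posterior Dirichlet(10, 13/2, 11/3, 5)
obs 10: x=1 → posterior Dirichlet(10, 15/2, 11/3, 5)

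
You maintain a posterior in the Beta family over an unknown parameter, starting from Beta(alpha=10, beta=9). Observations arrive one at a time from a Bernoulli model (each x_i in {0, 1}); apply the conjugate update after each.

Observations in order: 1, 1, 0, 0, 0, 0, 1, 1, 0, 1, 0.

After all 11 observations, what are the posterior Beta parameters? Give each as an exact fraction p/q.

obs 1: x=1 → posterior Beta(11, 9)
obs 2: x=1 → posterior Beta(12, 9)
obs 3: x=0 → posterior Beta(12, 10)
obs 4: x=0 → posterior Beta(12, 11)
obs 5: x=0 → posterior Beta(12, 12)
obs 6: x=0 → posterior Beta(12, 13)
obs 7: x=1 → posterior Beta(13, 13)
obs 8: x=1 → posterior Beta(14, 13)
obs 9: x=0 → posterior Beta(14, 14)
obs 10: x=1 → posterior Beta(15, 14)
obs 11: x=0 → posterior Beta(15, 15)

alpha=15, beta=15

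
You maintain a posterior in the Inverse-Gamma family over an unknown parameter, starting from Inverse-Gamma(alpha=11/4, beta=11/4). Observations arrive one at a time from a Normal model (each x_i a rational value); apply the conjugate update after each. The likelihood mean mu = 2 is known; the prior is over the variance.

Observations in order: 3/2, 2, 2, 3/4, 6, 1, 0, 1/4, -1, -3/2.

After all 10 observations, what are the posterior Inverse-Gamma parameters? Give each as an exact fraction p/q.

alpha=31/4, beta=421/16

obs 1: x=3/2 → posterior Inverse-Gamma(13/4, 23/8)
obs 2: x=2 → posterior Inverse-Gamma(15/4, 23/8)
obs 3: x=2 → posterior Inverse-Gamma(17/4, 23/8)
obs 4: x=3/4 → posterior Inverse-Gamma(19/4, 117/32)
obs 5: x=6 → posterior Inverse-Gamma(21/4, 373/32)
obs 6: x=1 → posterior Inverse-Gamma(23/4, 389/32)
obs 7: x=0 → posterior Inverse-Gamma(25/4, 453/32)
obs 8: x=1/4 → posterior Inverse-Gamma(27/4, 251/16)
obs 9: x=-1 → posterior Inverse-Gamma(29/4, 323/16)
obs 10: x=-3/2 → posterior Inverse-Gamma(31/4, 421/16)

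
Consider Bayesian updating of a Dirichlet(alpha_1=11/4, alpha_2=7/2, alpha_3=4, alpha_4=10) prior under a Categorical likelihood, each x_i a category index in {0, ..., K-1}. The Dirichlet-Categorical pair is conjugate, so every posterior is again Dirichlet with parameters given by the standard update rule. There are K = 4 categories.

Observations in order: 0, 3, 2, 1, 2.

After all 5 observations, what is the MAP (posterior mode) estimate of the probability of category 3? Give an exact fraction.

obs 1: x=0 → posterior Dirichlet(15/4, 7/2, 4, 10)
obs 2: x=3 → posterior Dirichlet(15/4, 7/2, 4, 11)
obs 3: x=2 → posterior Dirichlet(15/4, 7/2, 5, 11)
obs 4: x=1 → posterior Dirichlet(15/4, 9/2, 5, 11)
obs 5: x=2 → posterior Dirichlet(15/4, 9/2, 6, 11)

8/17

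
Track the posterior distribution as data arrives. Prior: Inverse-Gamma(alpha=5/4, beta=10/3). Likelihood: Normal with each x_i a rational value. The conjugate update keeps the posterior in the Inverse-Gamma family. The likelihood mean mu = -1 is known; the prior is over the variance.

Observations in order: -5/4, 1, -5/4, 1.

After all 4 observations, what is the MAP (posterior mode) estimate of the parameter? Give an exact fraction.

obs 1: x=-5/4 → posterior Inverse-Gamma(7/4, 323/96)
obs 2: x=1 → posterior Inverse-Gamma(9/4, 515/96)
obs 3: x=-5/4 → posterior Inverse-Gamma(11/4, 259/48)
obs 4: x=1 → posterior Inverse-Gamma(13/4, 355/48)

355/204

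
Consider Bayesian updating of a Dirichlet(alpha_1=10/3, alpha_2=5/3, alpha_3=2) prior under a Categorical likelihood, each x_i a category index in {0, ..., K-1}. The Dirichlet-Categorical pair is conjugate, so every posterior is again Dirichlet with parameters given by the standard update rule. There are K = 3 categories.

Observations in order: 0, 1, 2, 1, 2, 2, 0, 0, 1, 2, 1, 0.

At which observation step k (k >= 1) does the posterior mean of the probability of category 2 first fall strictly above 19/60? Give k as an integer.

k = 5

obs 1: x=0 → posterior Dirichlet(13/3, 5/3, 2)
obs 2: x=1 → posterior Dirichlet(13/3, 8/3, 2)
obs 3: x=2 → posterior Dirichlet(13/3, 8/3, 3)
obs 4: x=1 → posterior Dirichlet(13/3, 11/3, 3)
obs 5: x=2 → posterior Dirichlet(13/3, 11/3, 4)
obs 6: x=2 → posterior Dirichlet(13/3, 11/3, 5)
obs 7: x=0 → posterior Dirichlet(16/3, 11/3, 5)
obs 8: x=0 → posterior Dirichlet(19/3, 11/3, 5)
obs 9: x=1 → posterior Dirichlet(19/3, 14/3, 5)
obs 10: x=2 → posterior Dirichlet(19/3, 14/3, 6)
obs 11: x=1 → posterior Dirichlet(19/3, 17/3, 6)
obs 12: x=0 → posterior Dirichlet(22/3, 17/3, 6)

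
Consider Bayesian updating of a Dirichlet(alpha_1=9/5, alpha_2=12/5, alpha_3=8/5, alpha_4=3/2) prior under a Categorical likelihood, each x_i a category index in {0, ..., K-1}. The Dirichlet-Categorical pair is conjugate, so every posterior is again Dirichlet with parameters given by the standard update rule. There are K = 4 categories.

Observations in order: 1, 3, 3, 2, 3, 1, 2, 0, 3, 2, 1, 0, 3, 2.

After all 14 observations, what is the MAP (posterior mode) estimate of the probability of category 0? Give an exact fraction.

28/173

obs 1: x=1 → posterior Dirichlet(9/5, 17/5, 8/5, 3/2)
obs 2: x=3 → posterior Dirichlet(9/5, 17/5, 8/5, 5/2)
obs 3: x=3 → posterior Dirichlet(9/5, 17/5, 8/5, 7/2)
obs 4: x=2 → posterior Dirichlet(9/5, 17/5, 13/5, 7/2)
obs 5: x=3 → posterior Dirichlet(9/5, 17/5, 13/5, 9/2)
obs 6: x=1 → posterior Dirichlet(9/5, 22/5, 13/5, 9/2)
obs 7: x=2 → posterior Dirichlet(9/5, 22/5, 18/5, 9/2)
obs 8: x=0 → posterior Dirichlet(14/5, 22/5, 18/5, 9/2)
obs 9: x=3 → posterior Dirichlet(14/5, 22/5, 18/5, 11/2)
obs 10: x=2 → posterior Dirichlet(14/5, 22/5, 23/5, 11/2)
obs 11: x=1 → posterior Dirichlet(14/5, 27/5, 23/5, 11/2)
obs 12: x=0 → posterior Dirichlet(19/5, 27/5, 23/5, 11/2)
obs 13: x=3 → posterior Dirichlet(19/5, 27/5, 23/5, 13/2)
obs 14: x=2 → posterior Dirichlet(19/5, 27/5, 28/5, 13/2)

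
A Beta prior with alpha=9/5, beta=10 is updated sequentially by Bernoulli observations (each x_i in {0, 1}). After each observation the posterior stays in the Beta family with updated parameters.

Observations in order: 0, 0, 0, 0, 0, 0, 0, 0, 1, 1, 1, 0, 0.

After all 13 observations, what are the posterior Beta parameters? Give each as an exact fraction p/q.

obs 1: x=0 → posterior Beta(9/5, 11)
obs 2: x=0 → posterior Beta(9/5, 12)
obs 3: x=0 → posterior Beta(9/5, 13)
obs 4: x=0 → posterior Beta(9/5, 14)
obs 5: x=0 → posterior Beta(9/5, 15)
obs 6: x=0 → posterior Beta(9/5, 16)
obs 7: x=0 → posterior Beta(9/5, 17)
obs 8: x=0 → posterior Beta(9/5, 18)
obs 9: x=1 → posterior Beta(14/5, 18)
obs 10: x=1 → posterior Beta(19/5, 18)
obs 11: x=1 → posterior Beta(24/5, 18)
obs 12: x=0 → posterior Beta(24/5, 19)
obs 13: x=0 → posterior Beta(24/5, 20)

alpha=24/5, beta=20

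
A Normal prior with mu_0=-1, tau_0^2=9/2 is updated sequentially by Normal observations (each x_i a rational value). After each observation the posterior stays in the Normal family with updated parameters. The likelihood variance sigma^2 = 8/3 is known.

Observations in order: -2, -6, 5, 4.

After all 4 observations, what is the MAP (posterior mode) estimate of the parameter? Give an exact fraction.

obs 1: x=-2 → posterior Normal(-70/43, 72/43)
obs 2: x=-6 → posterior Normal(-116/35, 36/35)
obs 3: x=5 → posterior Normal(-1, 72/97)
obs 4: x=4 → posterior Normal(11/124, 18/31)

11/124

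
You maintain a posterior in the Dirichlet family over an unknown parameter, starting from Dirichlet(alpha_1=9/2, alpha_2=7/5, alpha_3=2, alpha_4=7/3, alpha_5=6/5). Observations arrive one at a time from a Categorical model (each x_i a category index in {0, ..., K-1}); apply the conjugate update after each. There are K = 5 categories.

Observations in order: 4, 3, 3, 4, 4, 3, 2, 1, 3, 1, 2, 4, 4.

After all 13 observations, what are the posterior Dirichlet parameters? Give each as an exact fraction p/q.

obs 1: x=4 → posterior Dirichlet(9/2, 7/5, 2, 7/3, 11/5)
obs 2: x=3 → posterior Dirichlet(9/2, 7/5, 2, 10/3, 11/5)
obs 3: x=3 → posterior Dirichlet(9/2, 7/5, 2, 13/3, 11/5)
obs 4: x=4 → posterior Dirichlet(9/2, 7/5, 2, 13/3, 16/5)
obs 5: x=4 → posterior Dirichlet(9/2, 7/5, 2, 13/3, 21/5)
obs 6: x=3 → posterior Dirichlet(9/2, 7/5, 2, 16/3, 21/5)
obs 7: x=2 → posterior Dirichlet(9/2, 7/5, 3, 16/3, 21/5)
obs 8: x=1 → posterior Dirichlet(9/2, 12/5, 3, 16/3, 21/5)
obs 9: x=3 → posterior Dirichlet(9/2, 12/5, 3, 19/3, 21/5)
obs 10: x=1 → posterior Dirichlet(9/2, 17/5, 3, 19/3, 21/5)
obs 11: x=2 → posterior Dirichlet(9/2, 17/5, 4, 19/3, 21/5)
obs 12: x=4 → posterior Dirichlet(9/2, 17/5, 4, 19/3, 26/5)
obs 13: x=4 → posterior Dirichlet(9/2, 17/5, 4, 19/3, 31/5)

alpha_1=9/2, alpha_2=17/5, alpha_3=4, alpha_4=19/3, alpha_5=31/5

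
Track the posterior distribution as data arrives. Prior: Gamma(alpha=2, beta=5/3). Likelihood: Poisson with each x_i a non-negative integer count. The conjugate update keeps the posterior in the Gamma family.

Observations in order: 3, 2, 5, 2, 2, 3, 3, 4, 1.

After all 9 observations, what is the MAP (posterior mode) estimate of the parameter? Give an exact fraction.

39/16

obs 1: x=3 → posterior Gamma(5, 8/3)
obs 2: x=2 → posterior Gamma(7, 11/3)
obs 3: x=5 → posterior Gamma(12, 14/3)
obs 4: x=2 → posterior Gamma(14, 17/3)
obs 5: x=2 → posterior Gamma(16, 20/3)
obs 6: x=3 → posterior Gamma(19, 23/3)
obs 7: x=3 → posterior Gamma(22, 26/3)
obs 8: x=4 → posterior Gamma(26, 29/3)
obs 9: x=1 → posterior Gamma(27, 32/3)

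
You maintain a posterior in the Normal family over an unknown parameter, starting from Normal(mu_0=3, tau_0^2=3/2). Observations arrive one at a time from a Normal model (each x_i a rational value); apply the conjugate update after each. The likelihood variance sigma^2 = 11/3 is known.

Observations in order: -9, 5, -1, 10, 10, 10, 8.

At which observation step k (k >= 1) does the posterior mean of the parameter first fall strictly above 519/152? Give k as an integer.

k = 6

obs 1: x=-9 → posterior Normal(-15/31, 33/31)
obs 2: x=5 → posterior Normal(3/4, 33/40)
obs 3: x=-1 → posterior Normal(3/7, 33/49)
obs 4: x=10 → posterior Normal(111/58, 33/58)
obs 5: x=10 → posterior Normal(3, 33/67)
obs 6: x=10 → posterior Normal(291/76, 33/76)
obs 7: x=8 → posterior Normal(363/85, 33/85)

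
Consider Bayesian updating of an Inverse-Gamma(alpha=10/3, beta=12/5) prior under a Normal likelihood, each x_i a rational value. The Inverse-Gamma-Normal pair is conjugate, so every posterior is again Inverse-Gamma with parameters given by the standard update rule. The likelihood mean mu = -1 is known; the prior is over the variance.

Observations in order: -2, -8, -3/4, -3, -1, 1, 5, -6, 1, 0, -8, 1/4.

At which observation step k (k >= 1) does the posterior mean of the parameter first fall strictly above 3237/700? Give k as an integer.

obs 1: x=-2 → posterior Inverse-Gamma(23/6, 29/10)
obs 2: x=-8 → posterior Inverse-Gamma(13/3, 137/5)
obs 3: x=-3/4 → posterior Inverse-Gamma(29/6, 4389/160)
obs 4: x=-3 → posterior Inverse-Gamma(16/3, 4709/160)
obs 5: x=-1 → posterior Inverse-Gamma(35/6, 4709/160)
obs 6: x=1 → posterior Inverse-Gamma(19/3, 5029/160)
obs 7: x=5 → posterior Inverse-Gamma(41/6, 7909/160)
obs 8: x=-6 → posterior Inverse-Gamma(22/3, 9909/160)
obs 9: x=1 → posterior Inverse-Gamma(47/6, 10229/160)
obs 10: x=0 → posterior Inverse-Gamma(25/3, 10309/160)
obs 11: x=-8 → posterior Inverse-Gamma(53/6, 14229/160)
obs 12: x=1/4 → posterior Inverse-Gamma(28/3, 7177/80)

k = 2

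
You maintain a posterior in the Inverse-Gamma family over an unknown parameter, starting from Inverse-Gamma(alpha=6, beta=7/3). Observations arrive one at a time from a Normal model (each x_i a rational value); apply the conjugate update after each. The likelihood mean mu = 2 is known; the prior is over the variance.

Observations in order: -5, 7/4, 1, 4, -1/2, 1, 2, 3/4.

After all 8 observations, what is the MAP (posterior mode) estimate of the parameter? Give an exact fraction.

1621/528

obs 1: x=-5 → posterior Inverse-Gamma(13/2, 161/6)
obs 2: x=7/4 → posterior Inverse-Gamma(7, 2579/96)
obs 3: x=1 → posterior Inverse-Gamma(15/2, 2627/96)
obs 4: x=4 → posterior Inverse-Gamma(8, 2819/96)
obs 5: x=-1/2 → posterior Inverse-Gamma(17/2, 3119/96)
obs 6: x=1 → posterior Inverse-Gamma(9, 3167/96)
obs 7: x=2 → posterior Inverse-Gamma(19/2, 3167/96)
obs 8: x=3/4 → posterior Inverse-Gamma(10, 1621/48)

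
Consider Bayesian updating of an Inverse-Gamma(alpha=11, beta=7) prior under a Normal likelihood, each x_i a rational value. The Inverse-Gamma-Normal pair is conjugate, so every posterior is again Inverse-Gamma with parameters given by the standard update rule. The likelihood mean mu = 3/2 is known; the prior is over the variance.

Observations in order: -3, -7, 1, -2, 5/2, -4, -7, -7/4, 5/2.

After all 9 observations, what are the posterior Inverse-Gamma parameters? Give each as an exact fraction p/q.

obs 1: x=-3 → posterior Inverse-Gamma(23/2, 137/8)
obs 2: x=-7 → posterior Inverse-Gamma(12, 213/4)
obs 3: x=1 → posterior Inverse-Gamma(25/2, 427/8)
obs 4: x=-2 → posterior Inverse-Gamma(13, 119/2)
obs 5: x=5/2 → posterior Inverse-Gamma(27/2, 60)
obs 6: x=-4 → posterior Inverse-Gamma(14, 601/8)
obs 7: x=-7 → posterior Inverse-Gamma(29/2, 445/4)
obs 8: x=-7/4 → posterior Inverse-Gamma(15, 3729/32)
obs 9: x=5/2 → posterior Inverse-Gamma(31/2, 3745/32)

alpha=31/2, beta=3745/32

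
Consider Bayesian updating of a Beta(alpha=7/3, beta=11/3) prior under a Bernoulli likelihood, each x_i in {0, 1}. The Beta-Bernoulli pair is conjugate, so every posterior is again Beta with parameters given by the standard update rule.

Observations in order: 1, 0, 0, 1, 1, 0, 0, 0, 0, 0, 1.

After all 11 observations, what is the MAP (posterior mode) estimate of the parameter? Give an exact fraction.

16/45

obs 1: x=1 → posterior Beta(10/3, 11/3)
obs 2: x=0 → posterior Beta(10/3, 14/3)
obs 3: x=0 → posterior Beta(10/3, 17/3)
obs 4: x=1 → posterior Beta(13/3, 17/3)
obs 5: x=1 → posterior Beta(16/3, 17/3)
obs 6: x=0 → posterior Beta(16/3, 20/3)
obs 7: x=0 → posterior Beta(16/3, 23/3)
obs 8: x=0 → posterior Beta(16/3, 26/3)
obs 9: x=0 → posterior Beta(16/3, 29/3)
obs 10: x=0 → posterior Beta(16/3, 32/3)
obs 11: x=1 → posterior Beta(19/3, 32/3)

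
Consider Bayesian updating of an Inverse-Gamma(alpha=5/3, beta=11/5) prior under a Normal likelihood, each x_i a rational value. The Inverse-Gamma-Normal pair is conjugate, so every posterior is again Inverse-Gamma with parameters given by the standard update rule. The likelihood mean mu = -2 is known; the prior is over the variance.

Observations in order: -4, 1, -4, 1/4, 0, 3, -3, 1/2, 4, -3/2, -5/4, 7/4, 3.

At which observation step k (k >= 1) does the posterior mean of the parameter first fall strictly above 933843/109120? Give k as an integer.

k = 9

obs 1: x=-4 → posterior Inverse-Gamma(13/6, 21/5)
obs 2: x=1 → posterior Inverse-Gamma(8/3, 87/10)
obs 3: x=-4 → posterior Inverse-Gamma(19/6, 107/10)
obs 4: x=1/4 → posterior Inverse-Gamma(11/3, 2117/160)
obs 5: x=0 → posterior Inverse-Gamma(25/6, 2437/160)
obs 6: x=3 → posterior Inverse-Gamma(14/3, 4437/160)
obs 7: x=-3 → posterior Inverse-Gamma(31/6, 4517/160)
obs 8: x=1/2 → posterior Inverse-Gamma(17/3, 5017/160)
obs 9: x=4 → posterior Inverse-Gamma(37/6, 7897/160)
obs 10: x=-3/2 → posterior Inverse-Gamma(20/3, 7917/160)
obs 11: x=-5/4 → posterior Inverse-Gamma(43/6, 3981/80)
obs 12: x=7/4 → posterior Inverse-Gamma(23/3, 9087/160)
obs 13: x=3 → posterior Inverse-Gamma(49/6, 11087/160)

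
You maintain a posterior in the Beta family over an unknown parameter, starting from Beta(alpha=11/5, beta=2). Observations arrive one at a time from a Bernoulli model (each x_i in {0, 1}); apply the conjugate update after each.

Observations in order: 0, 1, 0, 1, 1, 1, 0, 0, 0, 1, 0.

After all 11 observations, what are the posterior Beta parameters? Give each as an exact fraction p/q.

alpha=36/5, beta=8

obs 1: x=0 → posterior Beta(11/5, 3)
obs 2: x=1 → posterior Beta(16/5, 3)
obs 3: x=0 → posterior Beta(16/5, 4)
obs 4: x=1 → posterior Beta(21/5, 4)
obs 5: x=1 → posterior Beta(26/5, 4)
obs 6: x=1 → posterior Beta(31/5, 4)
obs 7: x=0 → posterior Beta(31/5, 5)
obs 8: x=0 → posterior Beta(31/5, 6)
obs 9: x=0 → posterior Beta(31/5, 7)
obs 10: x=1 → posterior Beta(36/5, 7)
obs 11: x=0 → posterior Beta(36/5, 8)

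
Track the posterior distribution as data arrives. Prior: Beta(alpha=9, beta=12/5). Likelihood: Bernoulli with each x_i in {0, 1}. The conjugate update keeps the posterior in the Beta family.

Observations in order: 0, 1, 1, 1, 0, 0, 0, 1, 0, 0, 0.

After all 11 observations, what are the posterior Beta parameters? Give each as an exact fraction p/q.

alpha=13, beta=47/5

obs 1: x=0 → posterior Beta(9, 17/5)
obs 2: x=1 → posterior Beta(10, 17/5)
obs 3: x=1 → posterior Beta(11, 17/5)
obs 4: x=1 → posterior Beta(12, 17/5)
obs 5: x=0 → posterior Beta(12, 22/5)
obs 6: x=0 → posterior Beta(12, 27/5)
obs 7: x=0 → posterior Beta(12, 32/5)
obs 8: x=1 → posterior Beta(13, 32/5)
obs 9: x=0 → posterior Beta(13, 37/5)
obs 10: x=0 → posterior Beta(13, 42/5)
obs 11: x=0 → posterior Beta(13, 47/5)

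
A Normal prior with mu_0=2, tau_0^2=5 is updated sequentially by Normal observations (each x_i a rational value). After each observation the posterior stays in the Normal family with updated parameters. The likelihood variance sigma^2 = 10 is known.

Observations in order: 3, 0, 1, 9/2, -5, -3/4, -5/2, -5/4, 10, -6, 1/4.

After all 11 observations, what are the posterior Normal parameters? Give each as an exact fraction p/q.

obs 1: x=3 → posterior Normal(7/3, 10/3)
obs 2: x=0 → posterior Normal(7/4, 5/2)
obs 3: x=1 → posterior Normal(8/5, 2)
obs 4: x=9/2 → posterior Normal(25/12, 5/3)
obs 5: x=-5 → posterior Normal(15/14, 10/7)
obs 6: x=-3/4 → posterior Normal(27/32, 5/4)
obs 7: x=-5/2 → posterior Normal(17/36, 10/9)
obs 8: x=-5/4 → posterior Normal(3/10, 1)
obs 9: x=10 → posterior Normal(13/11, 10/11)
obs 10: x=-6 → posterior Normal(7/12, 5/6)
obs 11: x=1/4 → posterior Normal(29/52, 10/13)

mu_0=29/52, tau_0^2=10/13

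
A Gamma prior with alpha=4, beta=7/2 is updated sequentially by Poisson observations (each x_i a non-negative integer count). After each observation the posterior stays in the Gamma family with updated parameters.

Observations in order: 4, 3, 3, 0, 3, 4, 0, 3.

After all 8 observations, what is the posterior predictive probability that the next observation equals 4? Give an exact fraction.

5394176581208710203307141781984236512/55511151231257827021181583404541015625

obs 1: x=4 → posterior Gamma(8, 9/2)
obs 2: x=3 → posterior Gamma(11, 11/2)
obs 3: x=3 → posterior Gamma(14, 13/2)
obs 4: x=0 → posterior Gamma(14, 15/2)
obs 5: x=3 → posterior Gamma(17, 17/2)
obs 6: x=4 → posterior Gamma(21, 19/2)
obs 7: x=0 → posterior Gamma(21, 21/2)
obs 8: x=3 → posterior Gamma(24, 23/2)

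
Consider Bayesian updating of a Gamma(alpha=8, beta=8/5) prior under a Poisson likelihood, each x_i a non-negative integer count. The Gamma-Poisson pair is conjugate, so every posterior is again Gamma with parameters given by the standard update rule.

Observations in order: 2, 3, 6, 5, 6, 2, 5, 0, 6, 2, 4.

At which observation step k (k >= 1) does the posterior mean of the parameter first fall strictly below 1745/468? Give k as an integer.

k = 2

obs 1: x=2 → posterior Gamma(10, 13/5)
obs 2: x=3 → posterior Gamma(13, 18/5)
obs 3: x=6 → posterior Gamma(19, 23/5)
obs 4: x=5 → posterior Gamma(24, 28/5)
obs 5: x=6 → posterior Gamma(30, 33/5)
obs 6: x=2 → posterior Gamma(32, 38/5)
obs 7: x=5 → posterior Gamma(37, 43/5)
obs 8: x=0 → posterior Gamma(37, 48/5)
obs 9: x=6 → posterior Gamma(43, 53/5)
obs 10: x=2 → posterior Gamma(45, 58/5)
obs 11: x=4 → posterior Gamma(49, 63/5)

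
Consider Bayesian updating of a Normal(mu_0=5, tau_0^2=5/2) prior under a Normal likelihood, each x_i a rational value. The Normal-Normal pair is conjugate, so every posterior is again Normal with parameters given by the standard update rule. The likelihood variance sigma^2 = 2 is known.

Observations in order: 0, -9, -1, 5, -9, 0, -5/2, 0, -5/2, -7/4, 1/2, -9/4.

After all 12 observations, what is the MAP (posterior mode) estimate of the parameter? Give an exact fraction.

obs 1: x=0 → posterior Normal(20/9, 10/9)
obs 2: x=-9 → posterior Normal(-25/14, 5/7)
obs 3: x=-1 → posterior Normal(-30/19, 10/19)
obs 4: x=5 → posterior Normal(-5/24, 5/12)
obs 5: x=-9 → posterior Normal(-50/29, 10/29)
obs 6: x=0 → posterior Normal(-25/17, 5/17)
obs 7: x=-5/2 → posterior Normal(-125/78, 10/39)
obs 8: x=0 → posterior Normal(-125/88, 5/22)
obs 9: x=-5/2 → posterior Normal(-75/49, 10/49)
obs 10: x=-7/4 → posterior Normal(-335/216, 5/27)
obs 11: x=1/2 → posterior Normal(-325/236, 10/59)
obs 12: x=-9/4 → posterior Normal(-185/128, 5/32)

-185/128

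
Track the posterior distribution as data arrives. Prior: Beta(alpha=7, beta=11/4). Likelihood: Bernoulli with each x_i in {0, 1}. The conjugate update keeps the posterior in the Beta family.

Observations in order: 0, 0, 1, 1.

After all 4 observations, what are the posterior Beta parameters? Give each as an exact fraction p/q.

alpha=9, beta=19/4

obs 1: x=0 → posterior Beta(7, 15/4)
obs 2: x=0 → posterior Beta(7, 19/4)
obs 3: x=1 → posterior Beta(8, 19/4)
obs 4: x=1 → posterior Beta(9, 19/4)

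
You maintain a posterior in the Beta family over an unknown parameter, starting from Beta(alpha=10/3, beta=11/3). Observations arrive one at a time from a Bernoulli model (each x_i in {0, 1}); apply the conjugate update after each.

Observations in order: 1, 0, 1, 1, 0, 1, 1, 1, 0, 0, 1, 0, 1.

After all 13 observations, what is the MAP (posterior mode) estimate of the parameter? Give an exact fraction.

obs 1: x=1 → posterior Beta(13/3, 11/3)
obs 2: x=0 → posterior Beta(13/3, 14/3)
obs 3: x=1 → posterior Beta(16/3, 14/3)
obs 4: x=1 → posterior Beta(19/3, 14/3)
obs 5: x=0 → posterior Beta(19/3, 17/3)
obs 6: x=1 → posterior Beta(22/3, 17/3)
obs 7: x=1 → posterior Beta(25/3, 17/3)
obs 8: x=1 → posterior Beta(28/3, 17/3)
obs 9: x=0 → posterior Beta(28/3, 20/3)
obs 10: x=0 → posterior Beta(28/3, 23/3)
obs 11: x=1 → posterior Beta(31/3, 23/3)
obs 12: x=0 → posterior Beta(31/3, 26/3)
obs 13: x=1 → posterior Beta(34/3, 26/3)

31/54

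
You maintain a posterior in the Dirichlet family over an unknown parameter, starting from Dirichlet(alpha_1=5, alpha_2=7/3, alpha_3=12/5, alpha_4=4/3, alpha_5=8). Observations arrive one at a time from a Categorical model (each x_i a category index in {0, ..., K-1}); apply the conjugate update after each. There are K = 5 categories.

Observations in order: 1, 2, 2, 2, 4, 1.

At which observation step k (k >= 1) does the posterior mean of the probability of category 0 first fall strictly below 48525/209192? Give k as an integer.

k = 3

obs 1: x=1 → posterior Dirichlet(5, 10/3, 12/5, 4/3, 8)
obs 2: x=2 → posterior Dirichlet(5, 10/3, 17/5, 4/3, 8)
obs 3: x=2 → posterior Dirichlet(5, 10/3, 22/5, 4/3, 8)
obs 4: x=2 → posterior Dirichlet(5, 10/3, 27/5, 4/3, 8)
obs 5: x=4 → posterior Dirichlet(5, 10/3, 27/5, 4/3, 9)
obs 6: x=1 → posterior Dirichlet(5, 13/3, 27/5, 4/3, 9)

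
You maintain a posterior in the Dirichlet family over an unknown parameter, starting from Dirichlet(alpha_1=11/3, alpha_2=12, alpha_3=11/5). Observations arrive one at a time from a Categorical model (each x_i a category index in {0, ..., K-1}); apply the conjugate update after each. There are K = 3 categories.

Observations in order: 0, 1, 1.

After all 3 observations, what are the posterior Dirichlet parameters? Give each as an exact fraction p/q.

obs 1: x=0 → posterior Dirichlet(14/3, 12, 11/5)
obs 2: x=1 → posterior Dirichlet(14/3, 13, 11/5)
obs 3: x=1 → posterior Dirichlet(14/3, 14, 11/5)

alpha_1=14/3, alpha_2=14, alpha_3=11/5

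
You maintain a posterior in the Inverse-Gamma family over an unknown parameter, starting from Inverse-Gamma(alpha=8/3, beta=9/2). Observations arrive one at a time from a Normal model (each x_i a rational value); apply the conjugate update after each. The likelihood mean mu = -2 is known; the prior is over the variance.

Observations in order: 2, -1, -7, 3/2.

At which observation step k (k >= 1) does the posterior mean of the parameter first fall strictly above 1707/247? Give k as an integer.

k = 3

obs 1: x=2 → posterior Inverse-Gamma(19/6, 25/2)
obs 2: x=-1 → posterior Inverse-Gamma(11/3, 13)
obs 3: x=-7 → posterior Inverse-Gamma(25/6, 51/2)
obs 4: x=3/2 → posterior Inverse-Gamma(14/3, 253/8)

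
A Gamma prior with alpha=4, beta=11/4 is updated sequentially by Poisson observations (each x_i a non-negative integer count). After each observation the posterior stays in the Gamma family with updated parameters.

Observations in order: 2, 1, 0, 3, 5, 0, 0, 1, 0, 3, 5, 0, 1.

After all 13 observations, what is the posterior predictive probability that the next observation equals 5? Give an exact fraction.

obs 1: x=2 → posterior Gamma(6, 15/4)
obs 2: x=1 → posterior Gamma(7, 19/4)
obs 3: x=0 → posterior Gamma(7, 23/4)
obs 4: x=3 → posterior Gamma(10, 27/4)
obs 5: x=5 → posterior Gamma(15, 31/4)
obs 6: x=0 → posterior Gamma(15, 35/4)
obs 7: x=0 → posterior Gamma(15, 39/4)
obs 8: x=1 → posterior Gamma(16, 43/4)
obs 9: x=0 → posterior Gamma(16, 47/4)
obs 10: x=3 → posterior Gamma(19, 51/4)
obs 11: x=5 → posterior Gamma(24, 55/4)
obs 12: x=0 → posterior Gamma(24, 59/4)
obs 13: x=1 → posterior Gamma(25, 63/4)

117075385633448295967437319776999910892720934846428160/6056811824360306133893955506189170373758117309785601849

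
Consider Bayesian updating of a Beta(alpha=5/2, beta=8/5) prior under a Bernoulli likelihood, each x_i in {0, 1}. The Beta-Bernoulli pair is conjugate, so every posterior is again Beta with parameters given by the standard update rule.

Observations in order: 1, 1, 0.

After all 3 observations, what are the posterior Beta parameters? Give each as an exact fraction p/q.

obs 1: x=1 → posterior Beta(7/2, 8/5)
obs 2: x=1 → posterior Beta(9/2, 8/5)
obs 3: x=0 → posterior Beta(9/2, 13/5)

alpha=9/2, beta=13/5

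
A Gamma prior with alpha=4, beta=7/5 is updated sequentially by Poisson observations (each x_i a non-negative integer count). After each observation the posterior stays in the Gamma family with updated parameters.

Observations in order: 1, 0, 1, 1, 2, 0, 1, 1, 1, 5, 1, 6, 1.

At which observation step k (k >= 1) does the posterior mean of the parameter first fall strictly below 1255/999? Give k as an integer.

k = 6

obs 1: x=1 → posterior Gamma(5, 12/5)
obs 2: x=0 → posterior Gamma(5, 17/5)
obs 3: x=1 → posterior Gamma(6, 22/5)
obs 4: x=1 → posterior Gamma(7, 27/5)
obs 5: x=2 → posterior Gamma(9, 32/5)
obs 6: x=0 → posterior Gamma(9, 37/5)
obs 7: x=1 → posterior Gamma(10, 42/5)
obs 8: x=1 → posterior Gamma(11, 47/5)
obs 9: x=1 → posterior Gamma(12, 52/5)
obs 10: x=5 → posterior Gamma(17, 57/5)
obs 11: x=1 → posterior Gamma(18, 62/5)
obs 12: x=6 → posterior Gamma(24, 67/5)
obs 13: x=1 → posterior Gamma(25, 72/5)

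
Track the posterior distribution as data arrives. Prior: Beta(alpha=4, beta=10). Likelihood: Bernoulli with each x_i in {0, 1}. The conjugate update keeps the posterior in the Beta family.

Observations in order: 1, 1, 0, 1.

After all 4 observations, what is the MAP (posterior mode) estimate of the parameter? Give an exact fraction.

obs 1: x=1 → posterior Beta(5, 10)
obs 2: x=1 → posterior Beta(6, 10)
obs 3: x=0 → posterior Beta(6, 11)
obs 4: x=1 → posterior Beta(7, 11)

3/8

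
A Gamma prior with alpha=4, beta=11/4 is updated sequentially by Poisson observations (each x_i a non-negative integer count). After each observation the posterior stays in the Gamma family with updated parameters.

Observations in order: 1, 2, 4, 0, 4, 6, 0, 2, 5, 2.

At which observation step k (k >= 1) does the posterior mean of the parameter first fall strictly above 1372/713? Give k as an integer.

obs 1: x=1 → posterior Gamma(5, 15/4)
obs 2: x=2 → posterior Gamma(7, 19/4)
obs 3: x=4 → posterior Gamma(11, 23/4)
obs 4: x=0 → posterior Gamma(11, 27/4)
obs 5: x=4 → posterior Gamma(15, 31/4)
obs 6: x=6 → posterior Gamma(21, 35/4)
obs 7: x=0 → posterior Gamma(21, 39/4)
obs 8: x=2 → posterior Gamma(23, 43/4)
obs 9: x=5 → posterior Gamma(28, 47/4)
obs 10: x=2 → posterior Gamma(30, 51/4)

k = 5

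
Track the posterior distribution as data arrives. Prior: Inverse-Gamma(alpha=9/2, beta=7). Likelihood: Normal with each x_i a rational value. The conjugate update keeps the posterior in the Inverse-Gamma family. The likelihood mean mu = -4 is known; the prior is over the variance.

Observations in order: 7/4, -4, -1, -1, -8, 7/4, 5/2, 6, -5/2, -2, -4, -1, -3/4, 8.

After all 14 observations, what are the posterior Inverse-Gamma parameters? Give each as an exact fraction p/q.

obs 1: x=7/4 → posterior Inverse-Gamma(5, 753/32)
obs 2: x=-4 → posterior Inverse-Gamma(11/2, 753/32)
obs 3: x=-1 → posterior Inverse-Gamma(6, 897/32)
obs 4: x=-1 → posterior Inverse-Gamma(13/2, 1041/32)
obs 5: x=-8 → posterior Inverse-Gamma(7, 1297/32)
obs 6: x=7/4 → posterior Inverse-Gamma(15/2, 913/16)
obs 7: x=5/2 → posterior Inverse-Gamma(8, 1251/16)
obs 8: x=6 → posterior Inverse-Gamma(17/2, 2051/16)
obs 9: x=-5/2 → posterior Inverse-Gamma(9, 2069/16)
obs 10: x=-2 → posterior Inverse-Gamma(19/2, 2101/16)
obs 11: x=-4 → posterior Inverse-Gamma(10, 2101/16)
obs 12: x=-1 → posterior Inverse-Gamma(21/2, 2173/16)
obs 13: x=-3/4 → posterior Inverse-Gamma(11, 4515/32)
obs 14: x=8 → posterior Inverse-Gamma(23/2, 6819/32)

alpha=23/2, beta=6819/32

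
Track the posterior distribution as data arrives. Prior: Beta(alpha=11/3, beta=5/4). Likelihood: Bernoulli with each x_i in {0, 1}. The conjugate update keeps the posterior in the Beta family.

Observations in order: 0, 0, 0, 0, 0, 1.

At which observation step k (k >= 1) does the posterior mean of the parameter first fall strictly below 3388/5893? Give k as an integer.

obs 1: x=0 → posterior Beta(11/3, 9/4)
obs 2: x=0 → posterior Beta(11/3, 13/4)
obs 3: x=0 → posterior Beta(11/3, 17/4)
obs 4: x=0 → posterior Beta(11/3, 21/4)
obs 5: x=0 → posterior Beta(11/3, 25/4)
obs 6: x=1 → posterior Beta(14/3, 25/4)

k = 2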